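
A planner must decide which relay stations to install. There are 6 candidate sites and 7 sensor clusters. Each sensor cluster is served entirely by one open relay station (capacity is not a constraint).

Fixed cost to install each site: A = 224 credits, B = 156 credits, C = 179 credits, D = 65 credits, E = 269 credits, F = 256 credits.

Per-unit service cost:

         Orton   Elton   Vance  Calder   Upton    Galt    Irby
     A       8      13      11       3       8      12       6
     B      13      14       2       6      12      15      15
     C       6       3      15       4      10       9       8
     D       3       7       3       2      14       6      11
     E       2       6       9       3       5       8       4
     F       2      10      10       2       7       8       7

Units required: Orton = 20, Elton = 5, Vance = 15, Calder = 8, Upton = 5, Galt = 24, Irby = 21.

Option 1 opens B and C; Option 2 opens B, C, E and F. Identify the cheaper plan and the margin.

Option 1: {B, C}: Orton→C 6·20=120, Elton→C 3·5=15, Vance→B 2·15=30, Calder→C 4·8=32, Upton→C 10·5=50, Galt→C 9·24=216, Irby→C 8·21=168. Service 631; fixed 335; total 966.
Option 2: {B, C, E, F}: Orton→E 2·20=40, Elton→C 3·5=15, Vance→B 2·15=30, Calder→F 2·8=16, Upton→E 5·5=25, Galt→E 8·24=192, Irby→E 4·21=84. Service 402; fixed 860; total 1262.
Difference: |966 − 1262| = 296.

Option 1 is cheaper by 296.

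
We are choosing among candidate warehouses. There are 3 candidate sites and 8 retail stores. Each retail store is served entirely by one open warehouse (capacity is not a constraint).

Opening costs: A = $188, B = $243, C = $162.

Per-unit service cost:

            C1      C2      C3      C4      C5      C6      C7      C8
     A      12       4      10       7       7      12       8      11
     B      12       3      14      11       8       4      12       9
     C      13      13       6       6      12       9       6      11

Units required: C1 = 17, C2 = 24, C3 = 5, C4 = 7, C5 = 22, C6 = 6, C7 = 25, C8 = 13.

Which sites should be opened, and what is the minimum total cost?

For any fixed open set, each retail store goes to its cheapest open site; total = fixed + service.
{A}: C1→A 12·17=204, C2→A 4·24=96, C3→A 10·5=50, C4→A 7·7=49, C5→A 7·22=154, C6→A 12·6=72, C7→A 8·25=200, C8→A 11·13=143. Service 968; fixed 188; total 1156.
{B, C}: service 815 + fixed 405 = 1220
{A, C}: service 873 + fixed 350 = 1223
{A, B, C}: service 793 + fixed 593 = 1386
No other subset beats 1156.

Open A only; minimum total cost 1156.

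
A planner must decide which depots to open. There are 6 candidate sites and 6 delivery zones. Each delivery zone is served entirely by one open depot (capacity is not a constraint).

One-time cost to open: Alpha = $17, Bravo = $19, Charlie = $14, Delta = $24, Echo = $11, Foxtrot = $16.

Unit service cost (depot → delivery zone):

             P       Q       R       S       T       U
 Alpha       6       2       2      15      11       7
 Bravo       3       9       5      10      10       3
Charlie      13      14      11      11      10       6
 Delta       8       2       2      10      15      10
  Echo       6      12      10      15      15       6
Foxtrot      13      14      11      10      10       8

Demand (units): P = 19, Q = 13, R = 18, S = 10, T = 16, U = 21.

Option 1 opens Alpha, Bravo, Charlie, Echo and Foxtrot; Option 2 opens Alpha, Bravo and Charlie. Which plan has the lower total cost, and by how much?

Option 2 is cheaper by 27.

Option 1: {Alpha, Bravo, Charlie, Echo, Foxtrot}: P→Bravo 3·19=57, Q→Alpha 2·13=26, R→Alpha 2·18=36, S→Bravo 10·10=100, T→Bravo 10·16=160, U→Bravo 3·21=63. Service 442; fixed 77; total 519.
Option 2: {Alpha, Bravo, Charlie}: P→Bravo 3·19=57, Q→Alpha 2·13=26, R→Alpha 2·18=36, S→Bravo 10·10=100, T→Bravo 10·16=160, U→Bravo 3·21=63. Service 442; fixed 50; total 492.
Difference: |519 − 492| = 27.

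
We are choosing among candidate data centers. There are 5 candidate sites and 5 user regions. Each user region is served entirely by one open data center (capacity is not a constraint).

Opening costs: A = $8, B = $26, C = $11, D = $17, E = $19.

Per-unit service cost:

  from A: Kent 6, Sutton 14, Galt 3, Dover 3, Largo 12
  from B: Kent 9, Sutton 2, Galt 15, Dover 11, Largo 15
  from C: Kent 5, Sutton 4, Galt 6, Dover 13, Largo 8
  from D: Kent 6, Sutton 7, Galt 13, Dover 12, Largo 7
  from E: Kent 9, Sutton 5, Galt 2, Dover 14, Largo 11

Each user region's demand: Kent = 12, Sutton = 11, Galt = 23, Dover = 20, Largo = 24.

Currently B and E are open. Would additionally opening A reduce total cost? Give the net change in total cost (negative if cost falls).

Current service cost with {B, E}: 660.
Adding A: each user region re-picks its cheapest; new service cost 464, saving 196.
Extra fixed cost: 8. Net change = 8 − 196 = -188.
(Totals: 705 → 517.)

Yes — net change −188 (cost falls by 188).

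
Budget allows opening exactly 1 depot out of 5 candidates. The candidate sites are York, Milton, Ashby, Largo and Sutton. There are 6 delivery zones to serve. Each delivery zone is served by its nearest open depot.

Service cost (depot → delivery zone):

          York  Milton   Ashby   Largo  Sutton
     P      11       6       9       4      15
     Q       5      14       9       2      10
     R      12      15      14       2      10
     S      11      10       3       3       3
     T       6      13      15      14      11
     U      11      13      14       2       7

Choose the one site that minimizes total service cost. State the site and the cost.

Choose Largo only; total service cost 27.

With exactly 1 open, each delivery zone uses its cheapest among the chosen.
{Largo}: P→Largo 4, Q→Largo 2, R→Largo 2, S→Largo 3, T→Largo 14, U→Largo 2. Service cost 27.
{York}: service cost 56
{Sutton}: service cost 56
Among all 5 size-1 choices, {Largo} is lowest.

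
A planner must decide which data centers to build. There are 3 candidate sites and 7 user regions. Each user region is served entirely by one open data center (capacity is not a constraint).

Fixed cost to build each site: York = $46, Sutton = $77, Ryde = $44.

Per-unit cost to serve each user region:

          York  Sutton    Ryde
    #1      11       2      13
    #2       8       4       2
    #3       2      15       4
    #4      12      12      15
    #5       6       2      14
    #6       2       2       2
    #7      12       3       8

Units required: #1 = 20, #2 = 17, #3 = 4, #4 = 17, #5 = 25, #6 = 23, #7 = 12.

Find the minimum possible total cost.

Minimum total cost: 547

For any fixed open set, each user region goes to its cheapest open site; total = fixed + service.
{Sutton, Ryde}: #1→Sutton 2·20=40, #2→Ryde 2·17=34, #3→Ryde 4·4=16, #4→Sutton 12·17=204, #5→Sutton 2·25=50, #6→Sutton 2·23=46, #7→Sutton 3·12=36. Service 426; fixed 121; total 547.
{York, Sutton}: #1→Sutton 2·20=40, #2→Sutton 4·17=68, #3→York 2·4=8, #4→York 12·17=204, #5→Sutton 2·25=50, #6→York 2·23=46, #7→Sutton 3·12=36. Service 452; fixed 123; total 575.
{Sutton}: service 504 + fixed 77 = 581
{York, Sutton, Ryde}: service 418 + fixed 167 = 585
No other subset beats 547.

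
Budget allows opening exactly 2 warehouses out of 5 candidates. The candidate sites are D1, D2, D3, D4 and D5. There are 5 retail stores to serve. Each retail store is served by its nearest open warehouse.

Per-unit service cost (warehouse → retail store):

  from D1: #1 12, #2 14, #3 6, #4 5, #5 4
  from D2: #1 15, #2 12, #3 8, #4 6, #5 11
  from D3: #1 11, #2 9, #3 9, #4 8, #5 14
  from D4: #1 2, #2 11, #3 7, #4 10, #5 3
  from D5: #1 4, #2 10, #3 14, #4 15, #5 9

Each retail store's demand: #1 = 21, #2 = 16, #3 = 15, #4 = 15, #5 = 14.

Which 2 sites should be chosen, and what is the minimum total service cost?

Choose D1 and D4; total service cost 425.

With exactly 2 open, each retail store uses its cheapest among the chosen.
{D1, D4}: #1→D4 2·21=42, #2→D4 11·16=176, #3→D1 6·15=90, #4→D1 5·15=75, #5→D4 3·14=42. Service cost 425.
{D3, D4}: service cost 453
{D2, D4}: service cost 455
Among all 10 size-2 choices, {D1, D4} is lowest.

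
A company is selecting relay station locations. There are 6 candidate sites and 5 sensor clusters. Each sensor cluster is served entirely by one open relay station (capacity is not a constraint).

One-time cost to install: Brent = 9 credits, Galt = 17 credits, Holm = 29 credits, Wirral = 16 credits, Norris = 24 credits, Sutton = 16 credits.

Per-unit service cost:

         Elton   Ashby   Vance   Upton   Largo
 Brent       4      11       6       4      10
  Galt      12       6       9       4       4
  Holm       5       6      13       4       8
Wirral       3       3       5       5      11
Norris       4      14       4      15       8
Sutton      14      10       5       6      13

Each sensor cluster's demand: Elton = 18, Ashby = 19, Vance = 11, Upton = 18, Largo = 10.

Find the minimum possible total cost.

Minimum total cost: 311

For any fixed open set, each sensor cluster goes to its cheapest open site; total = fixed + service.
{Galt, Wirral}: Elton→Wirral 3·18=54, Ashby→Wirral 3·19=57, Vance→Wirral 5·11=55, Upton→Galt 4·18=72, Largo→Galt 4·10=40. Service 278; fixed 33; total 311.
{Brent, Galt, Wirral}: Elton→Wirral 3·18=54, Ashby→Wirral 3·19=57, Vance→Wirral 5·11=55, Upton→Brent 4·18=72, Largo→Galt 4·10=40. Service 278; fixed 42; total 320.
{Galt, Wirral, Norris}: service 267 + fixed 57 = 324
{Brent, Galt, Holm, Wirral, Norris, Sutton}: service 267 + fixed 111 = 378
No other subset beats 311.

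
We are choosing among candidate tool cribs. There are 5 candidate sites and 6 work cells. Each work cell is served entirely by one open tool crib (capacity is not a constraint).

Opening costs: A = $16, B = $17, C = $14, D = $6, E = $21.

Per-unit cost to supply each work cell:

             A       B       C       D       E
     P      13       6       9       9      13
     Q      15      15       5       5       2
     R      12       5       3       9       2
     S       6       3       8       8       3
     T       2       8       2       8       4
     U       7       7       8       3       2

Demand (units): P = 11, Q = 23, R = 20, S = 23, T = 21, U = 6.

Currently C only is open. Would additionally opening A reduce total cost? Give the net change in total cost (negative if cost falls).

Current service cost with {C}: 548.
Adding A: each work cell re-picks its cheapest; new service cost 496, saving 52.
Extra fixed cost: 16. Net change = 16 − 52 = -36.
(Totals: 562 → 526.)

Yes — net change −36 (cost falls by 36).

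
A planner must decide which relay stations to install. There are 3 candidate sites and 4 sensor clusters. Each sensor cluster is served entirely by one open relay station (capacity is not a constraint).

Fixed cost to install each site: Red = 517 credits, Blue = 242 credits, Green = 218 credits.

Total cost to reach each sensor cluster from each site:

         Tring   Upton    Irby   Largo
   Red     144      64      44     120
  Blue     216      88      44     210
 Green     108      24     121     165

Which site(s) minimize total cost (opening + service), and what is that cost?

Open Green only; minimum total cost 636.

For any fixed open set, each sensor cluster goes to its cheapest open site; total = fixed + service.
{Green}: Tring→Green 108, Upton→Green 24, Irby→Green 121, Largo→Green 165. Service 418; fixed 218; total 636.
{Blue}: Tring→Blue 216, Upton→Blue 88, Irby→Blue 44, Largo→Blue 210. Service 558; fixed 242; total 800.
{Blue, Green}: service 341 + fixed 460 = 801
{Red, Blue, Green}: service 296 + fixed 977 = 1273
(All 7 nonempty subsets were checked; Green only is lowest.)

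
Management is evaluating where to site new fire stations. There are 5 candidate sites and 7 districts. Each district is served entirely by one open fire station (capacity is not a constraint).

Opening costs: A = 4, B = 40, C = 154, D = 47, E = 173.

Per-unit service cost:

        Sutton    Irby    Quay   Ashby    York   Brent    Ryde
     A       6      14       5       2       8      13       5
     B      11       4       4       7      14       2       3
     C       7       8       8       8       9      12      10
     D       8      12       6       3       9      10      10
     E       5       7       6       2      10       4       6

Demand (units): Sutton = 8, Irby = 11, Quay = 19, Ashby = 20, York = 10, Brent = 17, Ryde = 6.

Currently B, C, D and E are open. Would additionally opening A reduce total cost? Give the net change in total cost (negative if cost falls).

Current service cost with {B, C, D, E}: 342.
Adding A: each district re-picks its cheapest; new service cost 332, saving 10.
Extra fixed cost: 4. Net change = 4 − 10 = -6.
(Totals: 756 → 750.)

Yes — net change −6 (cost falls by 6).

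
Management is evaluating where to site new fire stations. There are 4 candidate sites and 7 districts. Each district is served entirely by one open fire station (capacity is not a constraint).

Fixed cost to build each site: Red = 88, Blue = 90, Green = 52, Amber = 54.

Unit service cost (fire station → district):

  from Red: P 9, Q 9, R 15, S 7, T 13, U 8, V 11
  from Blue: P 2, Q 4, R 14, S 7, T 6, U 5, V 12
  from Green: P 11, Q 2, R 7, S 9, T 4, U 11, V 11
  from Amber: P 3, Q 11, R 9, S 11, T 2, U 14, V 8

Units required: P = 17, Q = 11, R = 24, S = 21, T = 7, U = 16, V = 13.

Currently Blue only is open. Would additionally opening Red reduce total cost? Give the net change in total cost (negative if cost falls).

Current service cost with {Blue}: 839.
Adding Red: each district re-picks its cheapest; new service cost 826, saving 13.
Extra fixed cost: 88. Net change = 88 − 13 = 75.
(Totals: 929 → 1004.)

No — net change +75 (cost rises by 75).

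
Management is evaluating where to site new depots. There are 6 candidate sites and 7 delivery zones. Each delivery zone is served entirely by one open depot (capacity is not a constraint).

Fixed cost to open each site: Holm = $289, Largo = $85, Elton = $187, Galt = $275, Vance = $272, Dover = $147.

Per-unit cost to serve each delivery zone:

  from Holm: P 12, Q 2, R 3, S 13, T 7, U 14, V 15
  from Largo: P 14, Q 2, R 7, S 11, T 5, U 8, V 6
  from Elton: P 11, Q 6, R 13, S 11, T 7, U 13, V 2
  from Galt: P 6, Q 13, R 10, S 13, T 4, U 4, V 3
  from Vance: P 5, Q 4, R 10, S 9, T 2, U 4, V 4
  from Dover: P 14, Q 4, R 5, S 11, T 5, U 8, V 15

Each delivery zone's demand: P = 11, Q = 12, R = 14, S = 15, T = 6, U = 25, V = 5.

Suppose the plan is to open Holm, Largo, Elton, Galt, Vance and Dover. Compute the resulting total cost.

Each delivery zone is assigned to its cheapest site among the open ones.
{Holm, Largo, Elton, Galt, Vance, Dover}: P→Vance 5·11=55, Q→Holm 2·12=24, R→Holm 3·14=42, S→Vance 9·15=135, T→Vance 2·6=12, U→Galt 4·25=100, V→Elton 2·5=10. Service 378; fixed 1255; total 1633.

Total cost: 1633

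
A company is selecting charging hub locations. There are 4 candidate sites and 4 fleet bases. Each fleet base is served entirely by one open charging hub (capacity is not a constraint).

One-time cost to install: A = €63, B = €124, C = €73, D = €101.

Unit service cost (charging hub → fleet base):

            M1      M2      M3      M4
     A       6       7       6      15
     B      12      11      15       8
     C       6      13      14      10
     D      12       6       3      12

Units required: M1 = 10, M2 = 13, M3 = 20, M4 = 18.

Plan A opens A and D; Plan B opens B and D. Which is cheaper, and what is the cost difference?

Plan A: {A, D}: M1→A 6·10=60, M2→D 6·13=78, M3→D 3·20=60, M4→D 12·18=216. Service 414; fixed 164; total 578.
Plan B: {B, D}: M1→B 12·10=120, M2→D 6·13=78, M3→D 3·20=60, M4→B 8·18=144. Service 402; fixed 225; total 627.
Difference: |578 − 627| = 49.

Plan A is cheaper by 49.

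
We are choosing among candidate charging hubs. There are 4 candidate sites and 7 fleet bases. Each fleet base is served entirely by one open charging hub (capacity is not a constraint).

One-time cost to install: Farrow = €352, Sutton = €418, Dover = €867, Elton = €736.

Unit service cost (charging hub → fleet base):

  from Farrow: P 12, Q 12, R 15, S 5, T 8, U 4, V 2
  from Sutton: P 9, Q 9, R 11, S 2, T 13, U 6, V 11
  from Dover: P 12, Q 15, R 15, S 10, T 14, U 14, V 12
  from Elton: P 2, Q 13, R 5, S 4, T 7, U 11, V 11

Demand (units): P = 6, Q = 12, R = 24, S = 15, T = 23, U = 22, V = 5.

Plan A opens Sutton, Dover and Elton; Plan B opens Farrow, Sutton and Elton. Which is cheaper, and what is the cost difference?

Plan B is cheaper by 604.

Plan A: {Sutton, Dover, Elton}: P→Elton 2·6=12, Q→Sutton 9·12=108, R→Elton 5·24=120, S→Sutton 2·15=30, T→Elton 7·23=161, U→Sutton 6·22=132, V→Sutton 11·5=55. Service 618; fixed 2021; total 2639.
Plan B: {Farrow, Sutton, Elton}: P→Elton 2·6=12, Q→Sutton 9·12=108, R→Elton 5·24=120, S→Sutton 2·15=30, T→Elton 7·23=161, U→Farrow 4·22=88, V→Farrow 2·5=10. Service 529; fixed 1506; total 2035.
Difference: |2639 − 2035| = 604.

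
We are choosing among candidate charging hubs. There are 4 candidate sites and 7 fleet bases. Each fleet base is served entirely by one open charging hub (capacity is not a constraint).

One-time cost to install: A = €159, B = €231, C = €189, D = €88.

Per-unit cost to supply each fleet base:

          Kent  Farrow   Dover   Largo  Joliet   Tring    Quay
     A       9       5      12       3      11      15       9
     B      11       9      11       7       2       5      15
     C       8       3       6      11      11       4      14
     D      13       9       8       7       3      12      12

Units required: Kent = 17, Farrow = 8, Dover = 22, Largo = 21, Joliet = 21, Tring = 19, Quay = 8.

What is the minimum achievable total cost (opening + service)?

For any fixed open set, each fleet base goes to its cheapest open site; total = fixed + service.
{C, D}: Kent→C 8·17=136, Farrow→C 3·8=24, Dover→C 6·22=132, Largo→D 7·21=147, Joliet→D 3·21=63, Tring→C 4·19=76, Quay→D 12·8=96. Service 674; fixed 277; total 951.
{A, C, D}: Kent→C 8·17=136, Farrow→C 3·8=24, Dover→C 6·22=132, Largo→A 3·21=63, Joliet→D 3·21=63, Tring→C 4·19=76, Quay→A 9·8=72. Service 566; fixed 436; total 1002.
{A, D}: Kent→A 9·17=153, Farrow→A 5·8=40, Dover→D 8·22=176, Largo→A 3·21=63, Joliet→D 3·21=63, Tring→D 12·19=228, Quay→A 9·8=72. Service 795; fixed 247; total 1042.
{A, B, C, D}: Kent→C 8·17=136, Farrow→C 3·8=24, Dover→C 6·22=132, Largo→A 3·21=63, Joliet→B 2·21=42, Tring→C 4·19=76, Quay→A 9·8=72. Service 545; fixed 667; total 1212.
No other subset beats 951.

Minimum total cost: 951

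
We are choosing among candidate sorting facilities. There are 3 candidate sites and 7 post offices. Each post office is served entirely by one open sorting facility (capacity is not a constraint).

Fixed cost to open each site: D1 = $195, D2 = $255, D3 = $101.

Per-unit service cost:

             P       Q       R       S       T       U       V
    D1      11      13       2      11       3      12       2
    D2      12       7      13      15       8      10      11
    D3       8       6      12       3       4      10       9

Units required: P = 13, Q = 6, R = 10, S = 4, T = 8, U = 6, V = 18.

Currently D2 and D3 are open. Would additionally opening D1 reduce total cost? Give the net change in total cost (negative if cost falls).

Current service cost with {D2, D3}: 526.
Adding D1: each post office re-picks its cheapest; new service cost 292, saving 234.
Extra fixed cost: 195. Net change = 195 − 234 = -39.
(Totals: 882 → 843.)

Yes — net change −39 (cost falls by 39).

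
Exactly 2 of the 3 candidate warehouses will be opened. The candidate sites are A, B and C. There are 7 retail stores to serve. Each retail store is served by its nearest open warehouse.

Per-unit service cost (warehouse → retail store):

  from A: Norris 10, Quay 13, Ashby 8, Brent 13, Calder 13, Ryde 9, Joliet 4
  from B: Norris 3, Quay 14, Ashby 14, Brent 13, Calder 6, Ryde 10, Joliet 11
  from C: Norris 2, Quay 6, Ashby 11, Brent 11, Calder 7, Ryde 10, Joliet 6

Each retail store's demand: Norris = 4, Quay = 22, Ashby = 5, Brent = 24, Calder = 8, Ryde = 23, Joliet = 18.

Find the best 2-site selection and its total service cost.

Choose A and C; total service cost 779.

With exactly 2 open, each retail store uses its cheapest among the chosen.
{A, C}: Norris→C 2·4=8, Quay→C 6·22=132, Ashby→A 8·5=40, Brent→C 11·24=264, Calder→C 7·8=56, Ryde→A 9·23=207, Joliet→A 4·18=72. Service cost 779.
{B, C}: service cost 845
{A, B}: service cost 977
Among all 3 size-2 choices, {A, C} is lowest.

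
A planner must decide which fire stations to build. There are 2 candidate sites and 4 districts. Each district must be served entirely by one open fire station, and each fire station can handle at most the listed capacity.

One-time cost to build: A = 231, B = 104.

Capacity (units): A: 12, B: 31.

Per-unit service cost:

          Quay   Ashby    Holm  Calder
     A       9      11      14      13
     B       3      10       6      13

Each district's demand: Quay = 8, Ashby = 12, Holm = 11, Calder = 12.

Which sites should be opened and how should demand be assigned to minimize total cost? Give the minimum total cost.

Open {A, B}: Quay→B 3·8=24, Ashby→B 10·12=120, Holm→B 6·11=66, Calder→A 13·12=156.
Loads: A carries 12/12, B carries 31/31. Service 366; fixed 335; total 701.
Next best feasible plan costs 713.

Minimum total cost: 701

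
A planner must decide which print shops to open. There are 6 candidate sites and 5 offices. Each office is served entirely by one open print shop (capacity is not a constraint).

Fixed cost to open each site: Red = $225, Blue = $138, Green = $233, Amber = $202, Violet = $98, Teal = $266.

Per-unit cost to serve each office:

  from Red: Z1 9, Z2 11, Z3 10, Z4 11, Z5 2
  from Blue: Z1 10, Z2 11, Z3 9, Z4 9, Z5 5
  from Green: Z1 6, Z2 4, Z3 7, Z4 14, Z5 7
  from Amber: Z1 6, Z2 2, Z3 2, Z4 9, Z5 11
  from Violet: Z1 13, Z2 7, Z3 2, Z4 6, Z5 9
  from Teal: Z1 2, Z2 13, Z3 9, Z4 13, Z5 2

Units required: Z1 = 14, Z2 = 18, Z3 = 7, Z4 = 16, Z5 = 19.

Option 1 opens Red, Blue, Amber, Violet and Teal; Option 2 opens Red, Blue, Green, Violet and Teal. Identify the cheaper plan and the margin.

Option 1: {Red, Blue, Amber, Violet, Teal}: Z1→Teal 2·14=28, Z2→Amber 2·18=36, Z3→Amber 2·7=14, Z4→Violet 6·16=96, Z5→Red 2·19=38. Service 212; fixed 929; total 1141.
Option 2: {Red, Blue, Green, Violet, Teal}: Z1→Teal 2·14=28, Z2→Green 4·18=72, Z3→Violet 2·7=14, Z4→Violet 6·16=96, Z5→Red 2·19=38. Service 248; fixed 960; total 1208.
Difference: |1141 − 1208| = 67.

Option 1 is cheaper by 67.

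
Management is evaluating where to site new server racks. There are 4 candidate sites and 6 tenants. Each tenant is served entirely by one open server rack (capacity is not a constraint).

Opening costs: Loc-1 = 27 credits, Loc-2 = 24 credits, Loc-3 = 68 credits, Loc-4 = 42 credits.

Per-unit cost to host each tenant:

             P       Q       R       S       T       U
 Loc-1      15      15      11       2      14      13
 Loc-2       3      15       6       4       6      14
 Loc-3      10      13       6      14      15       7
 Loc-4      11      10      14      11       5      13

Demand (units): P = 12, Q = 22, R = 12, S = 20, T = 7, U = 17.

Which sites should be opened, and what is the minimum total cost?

Open Loc-1, Loc-2, Loc-3 and Loc-4; minimum total cost 683.

For any fixed open set, each tenant goes to its cheapest open site; total = fixed + service.
{Loc-1, Loc-2, Loc-3, Loc-4}: P→Loc-2 3·12=36, Q→Loc-4 10·22=220, R→Loc-2 6·12=72, S→Loc-1 2·20=40, T→Loc-4 5·7=35, U→Loc-3 7·17=119. Service 522; fixed 161; total 683.
{Loc-2, Loc-3, Loc-4}: service 562 + fixed 134 = 696
{Loc-1, Loc-2, Loc-3}: service 595 + fixed 119 = 714
{Loc-2}: service 798 + fixed 24 = 822
No other subset beats 683.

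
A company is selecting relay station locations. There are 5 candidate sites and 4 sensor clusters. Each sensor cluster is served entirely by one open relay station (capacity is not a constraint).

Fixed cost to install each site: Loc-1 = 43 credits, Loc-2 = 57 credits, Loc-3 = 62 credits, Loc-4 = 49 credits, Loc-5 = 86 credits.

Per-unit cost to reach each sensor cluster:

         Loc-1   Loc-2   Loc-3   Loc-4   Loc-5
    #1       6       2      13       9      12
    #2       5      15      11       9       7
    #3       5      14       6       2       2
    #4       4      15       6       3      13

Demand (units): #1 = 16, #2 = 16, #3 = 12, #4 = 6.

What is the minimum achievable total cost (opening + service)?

Minimum total cost: 296

For any fixed open set, each sensor cluster goes to its cheapest open site; total = fixed + service.
{Loc-1, Loc-2}: #1→Loc-2 2·16=32, #2→Loc-1 5·16=80, #3→Loc-1 5·12=60, #4→Loc-1 4·6=24. Service 196; fixed 100; total 296.
{Loc-1}: #1→Loc-1 6·16=96, #2→Loc-1 5·16=80, #3→Loc-1 5·12=60, #4→Loc-1 4·6=24. Service 260; fixed 43; total 303.
{Loc-1, Loc-2, Loc-4}: #1→Loc-2 2·16=32, #2→Loc-1 5·16=80, #3→Loc-4 2·12=24, #4→Loc-4 3·6=18. Service 154; fixed 149; total 303.
{Loc-1, Loc-2, Loc-3, Loc-4, Loc-5}: #1→Loc-2 2·16=32, #2→Loc-1 5·16=80, #3→Loc-4 2·12=24, #4→Loc-4 3·6=18. Service 154; fixed 297; total 451.
No other subset beats 296.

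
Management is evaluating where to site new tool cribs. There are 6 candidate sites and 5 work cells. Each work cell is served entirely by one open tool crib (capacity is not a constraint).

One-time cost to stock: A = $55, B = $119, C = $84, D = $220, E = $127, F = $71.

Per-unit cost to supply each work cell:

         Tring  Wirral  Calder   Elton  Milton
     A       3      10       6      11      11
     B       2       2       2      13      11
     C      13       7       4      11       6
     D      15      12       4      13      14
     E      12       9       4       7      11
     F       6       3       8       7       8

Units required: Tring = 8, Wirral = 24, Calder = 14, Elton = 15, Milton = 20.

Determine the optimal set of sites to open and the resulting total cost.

Open B and F; minimum total cost 547.

For any fixed open set, each work cell goes to its cheapest open site; total = fixed + service.
{B, F}: Tring→B 2·8=16, Wirral→B 2·24=48, Calder→B 2·14=28, Elton→F 7·15=105, Milton→F 8·20=160. Service 357; fixed 190; total 547.
{C, F}: service 401 + fixed 155 = 556
{F}: Tring→F 6·8=48, Wirral→F 3·24=72, Calder→F 8·14=112, Elton→F 7·15=105, Milton→F 8·20=160. Service 497; fixed 71; total 568.
{A, B, C, D, E, F}: Tring→B 2·8=16, Wirral→B 2·24=48, Calder→B 2·14=28, Elton→E 7·15=105, Milton→C 6·20=120. Service 317; fixed 676; total 993.
No other subset beats 547.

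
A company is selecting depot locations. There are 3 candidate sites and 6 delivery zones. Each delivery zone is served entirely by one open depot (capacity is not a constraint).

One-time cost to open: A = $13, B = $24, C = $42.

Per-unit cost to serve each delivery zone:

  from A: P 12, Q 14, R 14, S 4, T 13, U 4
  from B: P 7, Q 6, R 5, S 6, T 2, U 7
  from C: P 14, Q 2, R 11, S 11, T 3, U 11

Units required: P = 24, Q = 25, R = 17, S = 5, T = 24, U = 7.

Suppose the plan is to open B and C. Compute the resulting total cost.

Each delivery zone is assigned to its cheapest site among the open ones.
{B, C}: P→B 7·24=168, Q→C 2·25=50, R→B 5·17=85, S→B 6·5=30, T→B 2·24=48, U→B 7·7=49. Service 430; fixed 66; total 496.

Total cost: 496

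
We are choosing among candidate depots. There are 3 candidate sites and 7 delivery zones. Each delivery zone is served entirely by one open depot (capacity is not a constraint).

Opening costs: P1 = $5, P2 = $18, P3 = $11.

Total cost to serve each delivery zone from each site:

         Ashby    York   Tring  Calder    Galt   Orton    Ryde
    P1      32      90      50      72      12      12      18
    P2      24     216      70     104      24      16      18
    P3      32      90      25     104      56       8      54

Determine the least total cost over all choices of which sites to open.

For any fixed open set, each delivery zone goes to its cheapest open site; total = fixed + service.
{P1, P3}: Ashby→P1 32, York→P1 90, Tring→P3 25, Calder→P1 72, Galt→P1 12, Orton→P3 8, Ryde→P1 18. Service 257; fixed 16; total 273.
{P1, P2, P3}: Ashby→P2 24, York→P1 90, Tring→P3 25, Calder→P1 72, Galt→P1 12, Orton→P3 8, Ryde→P1 18. Service 249; fixed 34; total 283.
{P1}: service 286 + fixed 5 = 291
No other subset beats 273.

Minimum total cost: 273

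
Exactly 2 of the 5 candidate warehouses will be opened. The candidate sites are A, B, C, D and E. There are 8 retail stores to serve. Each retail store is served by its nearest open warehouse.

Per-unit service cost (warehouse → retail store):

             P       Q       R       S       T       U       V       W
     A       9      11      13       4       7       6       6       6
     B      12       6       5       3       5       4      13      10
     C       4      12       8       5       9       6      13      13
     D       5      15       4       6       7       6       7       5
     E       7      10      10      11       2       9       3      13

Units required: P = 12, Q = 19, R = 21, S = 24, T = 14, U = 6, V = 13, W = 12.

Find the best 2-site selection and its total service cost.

With exactly 2 open, each retail store uses its cheapest among the chosen.
{B, D}: P→D 5·12=60, Q→B 6·19=114, R→D 4·21=84, S→B 3·24=72, T→B 5·14=70, U→B 4·6=24, V→D 7·13=91, W→D 5·12=60. Service cost 575.
{B, E}: service cost 586
{D, E}: service cost 641
Among all 10 size-2 choices, {B, D} is lowest.

Choose B and D; total service cost 575.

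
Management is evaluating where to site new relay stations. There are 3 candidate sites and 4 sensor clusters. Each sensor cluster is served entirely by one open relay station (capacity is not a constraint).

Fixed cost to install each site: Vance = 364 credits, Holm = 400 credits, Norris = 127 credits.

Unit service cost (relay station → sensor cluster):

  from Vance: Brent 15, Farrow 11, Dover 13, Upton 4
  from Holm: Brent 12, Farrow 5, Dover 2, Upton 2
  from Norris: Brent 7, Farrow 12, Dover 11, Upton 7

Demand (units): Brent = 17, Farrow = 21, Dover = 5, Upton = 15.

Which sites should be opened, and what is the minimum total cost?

For any fixed open set, each sensor cluster goes to its cheapest open site; total = fixed + service.
{Norris}: Brent→Norris 7·17=119, Farrow→Norris 12·21=252, Dover→Norris 11·5=55, Upton→Norris 7·15=105. Service 531; fixed 127; total 658.
{Holm}: Brent→Holm 12·17=204, Farrow→Holm 5·21=105, Dover→Holm 2·5=10, Upton→Holm 2·15=30. Service 349; fixed 400; total 749.
{Holm, Norris}: service 264 + fixed 527 = 791
{Vance, Holm, Norris}: service 264 + fixed 891 = 1155
No other subset beats 658.

Open Norris only; minimum total cost 658.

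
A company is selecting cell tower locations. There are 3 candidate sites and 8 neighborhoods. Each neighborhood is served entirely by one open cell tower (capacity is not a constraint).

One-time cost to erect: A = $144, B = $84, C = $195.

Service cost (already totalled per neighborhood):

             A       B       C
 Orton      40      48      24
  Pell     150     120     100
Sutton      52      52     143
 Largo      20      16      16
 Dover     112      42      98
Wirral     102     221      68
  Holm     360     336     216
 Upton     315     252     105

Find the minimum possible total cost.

Minimum total cost: 902

For any fixed open set, each neighborhood goes to its cheapest open site; total = fixed + service.
{B, C}: Orton→C 24, Pell→C 100, Sutton→B 52, Largo→B 16, Dover→B 42, Wirral→C 68, Holm→C 216, Upton→C 105. Service 623; fixed 279; total 902.
{C}: service 770 + fixed 195 = 965
{A, C}: service 679 + fixed 339 = 1018
{A, B, C}: Orton→C 24, Pell→C 100, Sutton→A 52, Largo→B 16, Dover→B 42, Wirral→C 68, Holm→C 216, Upton→C 105. Service 623; fixed 423; total 1046.
No other subset beats 902.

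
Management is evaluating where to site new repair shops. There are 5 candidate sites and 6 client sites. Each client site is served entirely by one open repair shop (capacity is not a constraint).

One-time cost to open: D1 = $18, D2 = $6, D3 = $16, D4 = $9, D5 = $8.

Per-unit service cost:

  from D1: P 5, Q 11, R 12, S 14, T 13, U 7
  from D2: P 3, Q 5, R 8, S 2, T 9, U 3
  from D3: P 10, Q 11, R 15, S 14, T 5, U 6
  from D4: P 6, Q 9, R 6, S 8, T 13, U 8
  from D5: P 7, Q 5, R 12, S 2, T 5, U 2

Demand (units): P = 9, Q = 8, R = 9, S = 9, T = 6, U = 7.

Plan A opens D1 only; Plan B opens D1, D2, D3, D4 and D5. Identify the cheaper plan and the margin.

Plan B is cheaper by 272.

Plan A: {D1}: P→D1 5·9=45, Q→D1 11·8=88, R→D1 12·9=108, S→D1 14·9=126, T→D1 13·6=78, U→D1 7·7=49. Service 494; fixed 18; total 512.
Plan B: {D1, D2, D3, D4, D5}: P→D2 3·9=27, Q→D2 5·8=40, R→D4 6·9=54, S→D2 2·9=18, T→D3 5·6=30, U→D5 2·7=14. Service 183; fixed 57; total 240.
Difference: |512 − 240| = 272.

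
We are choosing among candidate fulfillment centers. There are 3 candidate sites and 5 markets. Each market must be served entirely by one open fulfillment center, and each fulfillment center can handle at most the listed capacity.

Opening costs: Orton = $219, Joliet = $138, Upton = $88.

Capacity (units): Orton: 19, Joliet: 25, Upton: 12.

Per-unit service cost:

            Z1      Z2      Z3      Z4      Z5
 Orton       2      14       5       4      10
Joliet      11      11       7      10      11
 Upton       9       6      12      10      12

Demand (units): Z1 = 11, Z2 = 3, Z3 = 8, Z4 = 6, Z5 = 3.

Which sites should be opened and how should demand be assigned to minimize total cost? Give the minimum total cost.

Minimum total cost: 483

Open {Orton, Upton}: Z1→Orton 2·11=22, Z2→Upton 6·3=18, Z3→Orton 5·8=40, Z4→Upton 10·6=60, Z5→Upton 12·3=36.
Loads: Orton carries 19/19, Upton carries 12/12. Service 176; fixed 307; total 483.
Next best feasible plan costs 507.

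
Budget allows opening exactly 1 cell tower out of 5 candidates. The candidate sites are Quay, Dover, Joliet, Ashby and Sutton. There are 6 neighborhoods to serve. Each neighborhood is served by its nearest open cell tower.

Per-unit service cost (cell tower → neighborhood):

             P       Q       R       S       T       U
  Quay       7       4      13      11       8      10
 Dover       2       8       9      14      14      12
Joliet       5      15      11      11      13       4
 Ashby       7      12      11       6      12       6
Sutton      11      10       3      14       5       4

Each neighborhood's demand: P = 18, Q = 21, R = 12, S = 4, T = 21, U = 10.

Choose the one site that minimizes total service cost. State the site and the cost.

Choose Sutton only; total service cost 645.

With exactly 1 open, each neighborhood uses its cheapest among the chosen.
{Sutton}: P→Sutton 11·18=198, Q→Sutton 10·21=210, R→Sutton 3·12=36, S→Sutton 14·4=56, T→Sutton 5·21=105, U→Sutton 4·10=40. Service cost 645.
{Quay}: service cost 678
{Dover}: service cost 782
Among all 5 size-1 choices, {Sutton} is lowest.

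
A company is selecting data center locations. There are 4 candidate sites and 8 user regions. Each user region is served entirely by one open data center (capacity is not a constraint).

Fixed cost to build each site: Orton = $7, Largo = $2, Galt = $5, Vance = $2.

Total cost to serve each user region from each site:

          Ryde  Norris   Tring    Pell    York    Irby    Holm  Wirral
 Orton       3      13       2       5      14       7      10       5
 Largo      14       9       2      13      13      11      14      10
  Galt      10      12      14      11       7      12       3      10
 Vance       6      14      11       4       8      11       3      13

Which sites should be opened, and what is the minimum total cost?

Open Orton, Largo and Vance; minimum total cost 52.

For any fixed open set, each user region goes to its cheapest open site; total = fixed + service.
{Orton, Largo, Vance}: Ryde→Orton 3, Norris→Largo 9, Tring→Orton 2, Pell→Vance 4, York→Vance 8, Irby→Orton 7, Holm→Vance 3, Wirral→Orton 5. Service 41; fixed 11; total 52.
{Orton, Vance}: Ryde→Orton 3, Norris→Orton 13, Tring→Orton 2, Pell→Vance 4, York→Vance 8, Irby→Orton 7, Holm→Vance 3, Wirral→Orton 5. Service 45; fixed 9; total 54.
{Orton, Largo, Galt}: service 41 + fixed 14 = 55
{Orton, Largo, Galt, Vance}: Ryde→Orton 3, Norris→Largo 9, Tring→Orton 2, Pell→Vance 4, York→Galt 7, Irby→Orton 7, Holm→Galt 3, Wirral→Orton 5. Service 40; fixed 16; total 56.
No other subset beats 52.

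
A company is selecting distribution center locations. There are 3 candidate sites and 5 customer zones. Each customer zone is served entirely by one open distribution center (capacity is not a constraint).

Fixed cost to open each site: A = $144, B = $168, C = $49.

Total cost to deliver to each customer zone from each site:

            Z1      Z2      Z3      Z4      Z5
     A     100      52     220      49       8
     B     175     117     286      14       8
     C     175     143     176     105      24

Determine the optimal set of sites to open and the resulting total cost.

For any fixed open set, each customer zone goes to its cheapest open site; total = fixed + service.
{A}: Z1→A 100, Z2→A 52, Z3→A 220, Z4→A 49, Z5→A 8. Service 429; fixed 144; total 573.
{A, C}: service 385 + fixed 193 = 578
{C}: Z1→C 175, Z2→C 143, Z3→C 176, Z4→C 105, Z5→C 24. Service 623; fixed 49; total 672.
{A, B, C}: Z1→A 100, Z2→A 52, Z3→C 176, Z4→B 14, Z5→A 8. Service 350; fixed 361; total 711.
(All 7 nonempty subsets were checked; A only is lowest.)

Open A only; minimum total cost 573.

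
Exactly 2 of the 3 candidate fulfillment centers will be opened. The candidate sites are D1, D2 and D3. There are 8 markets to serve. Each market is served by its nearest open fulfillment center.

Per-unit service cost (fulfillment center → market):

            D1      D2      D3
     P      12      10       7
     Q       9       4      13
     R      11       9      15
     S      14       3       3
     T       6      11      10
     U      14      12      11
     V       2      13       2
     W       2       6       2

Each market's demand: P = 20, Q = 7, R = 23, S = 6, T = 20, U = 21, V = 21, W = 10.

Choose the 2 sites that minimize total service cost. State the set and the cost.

Choose D2 and D3; total service cost 886.

With exactly 2 open, each market uses its cheapest among the chosen.
{D2, D3}: P→D3 7·20=140, Q→D2 4·7=28, R→D2 9·23=207, S→D2 3·6=18, T→D3 10·20=200, U→D3 11·21=231, V→D3 2·21=42, W→D3 2·10=20. Service cost 886.
{D1, D2}: service cost 887
{D1, D3}: service cost 887
Among all 3 size-2 choices, {D2, D3} is lowest.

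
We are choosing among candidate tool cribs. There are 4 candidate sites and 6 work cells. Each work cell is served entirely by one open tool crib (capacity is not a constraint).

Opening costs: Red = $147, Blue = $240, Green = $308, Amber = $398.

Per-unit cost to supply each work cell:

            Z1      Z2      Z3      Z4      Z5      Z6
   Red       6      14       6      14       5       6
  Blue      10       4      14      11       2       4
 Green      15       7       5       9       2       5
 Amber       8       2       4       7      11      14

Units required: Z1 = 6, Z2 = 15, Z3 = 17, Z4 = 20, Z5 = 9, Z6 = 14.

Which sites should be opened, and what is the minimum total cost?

Open Green only; minimum total cost 856.

For any fixed open set, each work cell goes to its cheapest open site; total = fixed + service.
{Green}: Z1→Green 15·6=90, Z2→Green 7·15=105, Z3→Green 5·17=85, Z4→Green 9·20=180, Z5→Green 2·9=18, Z6→Green 5·14=70. Service 548; fixed 308; total 856.
{Red, Blue}: service 492 + fixed 387 = 879
{Blue}: service 652 + fixed 240 = 892
{Red, Blue, Green, Amber}: Z1→Red 6·6=36, Z2→Amber 2·15=30, Z3→Amber 4·17=68, Z4→Amber 7·20=140, Z5→Blue 2·9=18, Z6→Blue 4·14=56. Service 348; fixed 1093; total 1441.
No other subset beats 856.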